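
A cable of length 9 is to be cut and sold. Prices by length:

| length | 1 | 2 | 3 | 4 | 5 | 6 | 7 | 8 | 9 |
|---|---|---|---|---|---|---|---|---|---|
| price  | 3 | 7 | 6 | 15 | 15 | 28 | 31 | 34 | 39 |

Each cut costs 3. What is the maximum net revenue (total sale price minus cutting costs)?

Build v[k] bottom-up: v[k] = max over allowed piece i of (p[i] + v[k−i]) − 3 per cut.
v[1] = 3
v[2] = 7
v[3] = 7  (first piece 1, then v[2]=7)
v[4] = 15
v[5] = 15  (first piece 1, then v[4]=15)
v[6] = 28
v[7] = 31
v[8] = 34
v[9] = 39
Best is to make no cuts and sell whole for 39.

39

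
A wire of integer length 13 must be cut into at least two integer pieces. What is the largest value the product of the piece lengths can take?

Let g[k] be the best product for length k (with at least one cut). For each first piece i, the rest contributes max(k−i, g[k−i]).
Small cases: g[2]=1, g[3]=2, g[4]=4, g[5]=6, g[6]=9, g[7]=12, g[8]=18.
g[9] = 3×max(6,9) = 3×9 = 27
g[10] = 2×max(8,18) = 2×18 = 36
g[11] = 2×max(9,27) = 2×27 = 54
g[12] = 3×max(9,27) = 3×27 = 81
g[13] = 2×max(11,54) = 2×54 = 108
One optimal split: 3 + 3 + 3 + 2 + 2; product 3×3×3×2×2 = 108.

108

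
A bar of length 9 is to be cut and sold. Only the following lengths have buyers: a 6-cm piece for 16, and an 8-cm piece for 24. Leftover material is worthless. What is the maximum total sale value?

Let best[k] be the best obtainable value from length k. For each k, try every first piece i and keep the best of price[i] + best[k−i].
best[1] = 0
best[2] = 0
best[3] = 0
best[4] = 0
best[5] = 0
best[6] = 16
best[7] = 16
best[8] = 24
best[9] = 24
One optimal cutting: pieces 8 with 1 cm of scrap → 24.

24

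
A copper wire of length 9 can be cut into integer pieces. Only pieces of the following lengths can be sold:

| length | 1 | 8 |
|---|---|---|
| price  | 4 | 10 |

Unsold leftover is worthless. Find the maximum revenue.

36

Let r[k] be the best obtainable value from length k. For each k, try every first piece i and keep the best of price[i] + r[k−i].
r[1] = 4
r[2] = 8  (first piece 1, then r[1]=4)
r[3] = 12  (first piece 1, then r[2]=8)
r[4] = 16  (first piece 1, then r[3]=12)
r[5] = 20  (first piece 1, then r[4]=16)
r[6] = 24  (first piece 1, then r[5]=20)
r[7] = 28  (first piece 1, then r[6]=24)
r[8] = 32  (first piece 1, then r[7]=28)
r[9] = 36  (first piece 1, then r[8]=32)
One optimal cutting: 1 + 1 + 1 + 1 + 1 + 1 + 1 + 1 + 1 → €36.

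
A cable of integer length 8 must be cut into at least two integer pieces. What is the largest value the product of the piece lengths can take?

Let m[k] be the best product for length k (with at least one cut). For each first piece i, the rest contributes max(k−i, m[k−i]).
m[2] = 1×max(1,0) = 1×1 = 1
m[3] = max(1×2, 2×1) = 2
m[4] = max(1×3, 2×2, 3×1) = 4
m[5] = max(1×4, 2×3, 3×2, 4×1) = 6
m[6] = max(1×6, 2×4, 3×3, 4×2, 5×1) = 9
m[7] = max(1×9, 2×6, 3×4, 4×3, 5×2, 6×1) = 12
m[8] = max(1×12, 2×9, 3×6, …, 6×2, 7×1) = 18
One optimal split: 3 + 3 + 2; product 3×3×2 = 18.

18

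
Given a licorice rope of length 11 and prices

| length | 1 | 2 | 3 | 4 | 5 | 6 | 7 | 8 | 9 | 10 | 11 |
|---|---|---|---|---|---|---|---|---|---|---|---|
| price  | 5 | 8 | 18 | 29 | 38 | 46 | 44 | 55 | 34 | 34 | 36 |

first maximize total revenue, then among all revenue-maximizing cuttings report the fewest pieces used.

2

Let r[k] be the best obtainable value from length k. For each k, try every first piece i and keep the best of price[i] + r[k−i].
r[1] = 5
r[2] = 10  (first piece 1, then r[1]=5)
r[3] = 18
r[4] = 29
r[5] = 38
r[6] = 46
r[7] = 51  (first piece 1, then r[6]=46)
r[8] = 58  (first piece 4, then r[4]=29)
r[9] = 67  (first piece 4, then r[5]=38)
r[10] = 76  (first piece 5, then r[5]=38)
r[11] = 84  (first piece 5, then r[6]=46)
Maximum revenue is ¢84.
Now minimize piece count subject to staying optimal: for each k, pieces[k] = 1 + min over i with p[i]+r[k−i]=r[k] of pieces[k−i].
pieces[8] = 2
pieces[9] = 2
pieces[10] = 2
pieces[11] = 2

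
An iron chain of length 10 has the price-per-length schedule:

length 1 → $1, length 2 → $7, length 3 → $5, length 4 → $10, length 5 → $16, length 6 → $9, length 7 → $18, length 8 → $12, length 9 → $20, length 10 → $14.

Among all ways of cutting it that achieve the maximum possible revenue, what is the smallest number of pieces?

5

Consider every possible first cut. r[k] is the best of p[i]+r[k−i] over all sellable i≤k.
r[1] = 1
r[2] = max(1+1, 7+0) = 7
r[3] = max(1+7, 7+1, 5+0) = 8
r[4] = max(1+8, 7+7, 5+1, 10+0) = 14
r[5] = max(1+14, 7+8, 5+7, 10+1, 16+0) = 16
r[6] = max(1+16, 7+14, 5+8, 10+7, 16+1, 9+0) = 21
r[7] = max(1+21, 7+16, 5+14, …, 9+1, 18+0) = 23
r[8] = max(1+23, 7+21, 5+16, …, 18+1, 12+0) = 28
r[9] = max(1+28, 7+23, 5+21, …, 12+1, 20+0) = 30
r[10] = max(1+30, 7+28, 5+23, …, 20+1, 14+0) = 35
Maximum revenue is $35.
Now minimize piece count subject to staying optimal: for each k, pieces[k] = 1 + min over i with p[i]+r[k−i]=r[k] of pieces[k−i].
pieces[7] = 2
pieces[8] = 4
pieces[9] = 3
pieces[10] = 5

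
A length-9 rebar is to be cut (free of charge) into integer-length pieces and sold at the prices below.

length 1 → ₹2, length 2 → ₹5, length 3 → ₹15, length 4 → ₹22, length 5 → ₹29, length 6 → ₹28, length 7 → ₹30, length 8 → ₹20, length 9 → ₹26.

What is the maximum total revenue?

Consider every possible first cut. r[k] is the best of p[i]+r[k−i] over all sellable i≤k.
r[1] = 2
r[2] = 5
r[3] = 15
r[4] = 22
r[5] = 29
r[6] = 31  (first piece 1, then r[5]=29)
r[7] = 37  (first piece 3, then r[4]=22)
r[8] = 44  (first piece 3, then r[5]=29)
r[9] = 51  (first piece 4, then r[5]=29)
One optimal cutting: 5 + 4 → ₹29 + ₹22 = ₹51.

51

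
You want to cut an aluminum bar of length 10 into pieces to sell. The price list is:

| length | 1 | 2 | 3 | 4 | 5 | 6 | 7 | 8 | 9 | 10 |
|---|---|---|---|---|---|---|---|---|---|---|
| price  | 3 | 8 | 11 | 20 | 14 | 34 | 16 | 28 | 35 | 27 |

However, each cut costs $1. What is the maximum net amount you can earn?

Build r[k] bottom-up: r[k] = max over allowed piece i of (p[i] + r[k−i]) − 1 per cut.
r[1] = 3
r[2] = max(3+3-1, 8+0) = 8
r[3] = max(3+8-1, 8+3-1, 11+0) = 11
r[4] = max(3+11-1, 8+8-1, 11+3-1, 20+0) = 20
r[5] = max(3+20-1, 8+11-1, 11+8-1, 20+3-1, 14+0) = 22
r[6] = max(3+22-1, 8+20-1, 11+11-1, 20+8-1, 14+3-1, 34+0) = 34
r[7] = max(3+34-1, 8+22-1, 11+20-1, …, 34+3-1, 16+0) = 36
r[8] = max(3+36-1, 8+34-1, 11+22-1, …, 16+3-1, 28+0) = 41
r[9] = max(3+41-1, 8+36-1, 11+34-1, …, 28+3-1, 35+0) = 44
r[10] = max(3+44-1, 8+41-1, 11+36-1, …, 35+3-1, 27+0) = 53
One optimal plan: pieces 6 + 4 (1 cut) → $54 − $1 = $53.

53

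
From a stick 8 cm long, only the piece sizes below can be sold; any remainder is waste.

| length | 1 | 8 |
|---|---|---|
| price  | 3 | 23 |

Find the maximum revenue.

24

Let r[k] be the best obtainable value from length k. For each k, try every first piece i and keep the best of price[i] + r[k−i].
r[1] = 3
r[2] = 6  (first piece 1, then r[1]=3)
r[3] = 9  (first piece 1, then r[2]=6)
r[4] = 12  (first piece 1, then r[3]=9)
r[5] = 15  (first piece 1, then r[4]=12)
r[6] = 18  (first piece 1, then r[5]=15)
r[7] = 21  (first piece 1, then r[6]=18)
r[8] = 24  (first piece 1, then r[7]=21)
One optimal cutting: 1 + 1 + 1 + 1 + 1 + 1 + 1 + 1 → $24.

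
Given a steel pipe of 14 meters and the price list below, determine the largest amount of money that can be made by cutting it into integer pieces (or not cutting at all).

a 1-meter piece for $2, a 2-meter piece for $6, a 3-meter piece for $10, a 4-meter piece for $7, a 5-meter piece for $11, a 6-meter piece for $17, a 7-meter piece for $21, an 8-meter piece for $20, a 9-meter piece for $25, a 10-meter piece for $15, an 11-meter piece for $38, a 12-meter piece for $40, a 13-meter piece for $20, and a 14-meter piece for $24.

Consider every possible first cut. r[k] is the best of p[i]+r[k−i] over all sellable i≤k.
r[1] = 2
r[2] = 6
r[3] = 10
r[4] = 12  (first piece 1, then r[3]=10)
r[5] = 16  (first piece 2, then r[3]=10)
r[6] = 20  (first piece 3, then r[3]=10)
r[7] = 22  (first piece 1, then r[6]=20)
r[8] = 26  (first piece 2, then r[6]=20)
r[9] = 30  (first piece 3, then r[6]=20)
r[10] = 32  (first piece 1, then r[9]=30)
r[11] = 38
r[12] = 40  (first piece 1, then r[11]=38)
r[13] = 44  (first piece 2, then r[11]=38)
r[14] = 48  (first piece 3, then r[11]=38)
One optimal cutting: 11 + 3 → $38 + $10 = $48.

48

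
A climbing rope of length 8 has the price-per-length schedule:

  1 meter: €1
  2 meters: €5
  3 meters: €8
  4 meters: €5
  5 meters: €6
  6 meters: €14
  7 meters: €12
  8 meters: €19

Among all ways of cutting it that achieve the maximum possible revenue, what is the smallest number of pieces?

3

Build r[k] bottom-up: r[k] = max over allowed piece i of (p[i] + r[k−i]).
r[1] = 1
r[2] = 5
r[3] = 8
r[4] = 10  (first piece 2, then r[2]=5)
r[5] = 13  (first piece 2, then r[3]=8)
r[6] = 16  (first piece 3, then r[3]=8)
r[7] = 18  (first piece 2, then r[5]=13)
r[8] = 21  (first piece 2, then r[6]=16)
Maximum revenue is €21.
Now minimize piece count subject to staying optimal: for each k, pieces[k] = 1 + min over i with p[i]+r[k−i]=r[k] of pieces[k−i].
pieces[5] = 2
pieces[6] = 2
pieces[7] = 3
pieces[8] = 3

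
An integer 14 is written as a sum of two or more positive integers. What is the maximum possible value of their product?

Define prod[k] = max over 1≤i<k of i · max(k−i, prod[k−i]); the inner max lets the remainder stay uncut if that's better.
prod[2] = 1·max(1,0) = 1·1 = 1
prod[3] = 1·max(2,1) = 1·2 = 2
prod[4] = 2·max(2,1) = 2·2 = 4
prod[5] = 2·max(3,2) = 2·3 = 6
prod[6] = 3·max(3,2) = 3·3 = 9
prod[7] = 2·max(5,6) = 2·6 = 12
prod[8] = 2·max(6,9) = 2·9 = 18
prod[9] = 3·max(6,9) = 3·9 = 27
prod[10] = 2·max(8,18) = 2·18 = 36
prod[11] = 2·max(9,27) = 2·27 = 54
prod[12] = 3·max(9,27) = 3·27 = 81
prod[13] = 2·max(11,54) = 2·54 = 108
prod[14] = 2·max(12,81) = 2·81 = 162
One optimal split: 3 + 3 + 3 + 3 + 2; product 3·3·3·3·2 = 162.

162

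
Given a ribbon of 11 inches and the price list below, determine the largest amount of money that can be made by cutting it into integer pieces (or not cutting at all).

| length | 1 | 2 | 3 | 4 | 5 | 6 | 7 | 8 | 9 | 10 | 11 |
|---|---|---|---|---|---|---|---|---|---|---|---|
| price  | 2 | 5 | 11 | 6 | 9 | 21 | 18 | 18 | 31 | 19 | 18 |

Consider every possible first cut. R[k] is the best of p[i]+R[k−i] over all sellable i≤k.
R[1] = 2
R[2] = 5
R[3] = 11
R[4] = 13  (first piece 1, then R[3]=11)
R[5] = 16  (first piece 2, then R[3]=11)
R[6] = 22  (first piece 3, then R[3]=11)
R[7] = 24  (first piece 1, then R[6]=22)
R[8] = 27  (first piece 2, then R[6]=22)
R[9] = 33  (first piece 3, then R[6]=22)
R[10] = 35  (first piece 1, then R[9]=33)
R[11] = 38  (first piece 2, then R[9]=33)
One optimal cutting: 3 + 3 + 3 + 2 → ¢11 + ¢11 + ¢11 + ¢5 = ¢38.

38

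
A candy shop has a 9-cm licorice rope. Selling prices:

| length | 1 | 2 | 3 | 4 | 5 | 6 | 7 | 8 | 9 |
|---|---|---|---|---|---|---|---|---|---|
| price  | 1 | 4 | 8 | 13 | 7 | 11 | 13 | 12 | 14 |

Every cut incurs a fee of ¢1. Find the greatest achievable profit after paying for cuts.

Let net[k] be the best obtainable value from length k. For each k, try every first piece i and keep the best of price[i] + net[k−i] minus the 1 cut fee when i<k.
net[1] = 1
net[2] = 4
net[3] = 8
net[4] = 13
net[5] = 13  (first piece 1, then net[4]=13)
net[6] = 16  (first piece 2, then net[4]=13)
net[7] = 20  (first piece 3, then net[4]=13)
net[8] = 25  (first piece 4, then net[4]=13)
net[9] = 25  (first piece 1, then net[8]=25)
One optimal plan: pieces 4 + 4 + 1 (2 cuts) → ¢27 − ¢2 = ¢25.

25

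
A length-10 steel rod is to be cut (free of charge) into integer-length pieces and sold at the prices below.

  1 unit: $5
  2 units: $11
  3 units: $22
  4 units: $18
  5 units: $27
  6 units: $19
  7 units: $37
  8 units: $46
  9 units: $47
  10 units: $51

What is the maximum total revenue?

Consider every possible first cut. v[k] is the best of p[i]+v[k−i] over all sellable i≤k.
v[1] = 5
v[2] = max(5+5, 11+0) = 11
v[3] = max(5+11, 11+5, 22+0) = 22
v[4] = max(5+22, 11+11, 22+5, 18+0) = 27
v[5] = max(5+27, 11+22, 22+11, 18+5, 27+0) = 33
v[6] = max(5+33, 11+27, 22+22, 18+11, 27+5, 19+0) = 44
v[7] = max(5+44, 11+33, 22+27, …, 19+5, 37+0) = 49
v[8] = max(5+49, 11+44, 22+33, …, 37+5, 46+0) = 55
v[9] = max(5+55, 11+49, 22+44, …, 46+5, 47+0) = 66
v[10] = max(5+66, 11+55, 22+49, …, 47+5, 51+0) = 71
One optimal cutting: 3 + 3 + 3 + 1 → $22 + $22 + $22 + $5 = $71.

71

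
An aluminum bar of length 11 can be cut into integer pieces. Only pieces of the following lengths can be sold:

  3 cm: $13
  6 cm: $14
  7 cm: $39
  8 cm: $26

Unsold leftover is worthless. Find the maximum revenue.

Let r[k] be the best obtainable value from length k. For each k, try every first piece i and keep the best of price[i] + r[k−i].
r[1] = 0
r[2] = 0
r[3] = 13
r[4] = 13
r[5] = 13
r[6] = max(13+13, 14+0) = 26
r[7] = max(13+13, 14+0, 39+0) = 39
r[8] = max(13+13, 14+0, 39+0, 26+0) = 39
r[9] = max(13+26, 14+13, 39+0, 26+0) = 39
r[10] = max(13+39, 14+13, 39+13, 26+0) = 52
r[11] = max(13+39, 14+13, 39+13, 26+13) = 52
One optimal cutting: pieces 7 + 3 with 1 cm of scrap → $52.

52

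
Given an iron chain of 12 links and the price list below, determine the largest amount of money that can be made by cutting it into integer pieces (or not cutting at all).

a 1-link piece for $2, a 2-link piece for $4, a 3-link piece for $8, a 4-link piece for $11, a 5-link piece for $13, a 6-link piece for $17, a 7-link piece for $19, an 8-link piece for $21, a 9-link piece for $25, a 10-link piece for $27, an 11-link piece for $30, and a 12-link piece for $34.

34

Let best[k] be the best obtainable value from length k. For each k, try every first piece i and keep the best of price[i] + best[k−i].
best[1] = 2
best[2] = 4  (first piece 1, then best[1]=2)
best[3] = 8
best[4] = 11
best[5] = 13  (first piece 1, then best[4]=11)
best[6] = 17
best[7] = 19  (first piece 1, then best[6]=17)
best[8] = 22  (first piece 4, then best[4]=11)
best[9] = 25  (first piece 3, then best[6]=17)
best[10] = 28  (first piece 4, then best[6]=17)
best[11] = 30  (first piece 1, then best[10]=28)
best[12] = 34  (first piece 6, then best[6]=17)
One optimal cutting: 6 + 6 → $17 + $17 = $34.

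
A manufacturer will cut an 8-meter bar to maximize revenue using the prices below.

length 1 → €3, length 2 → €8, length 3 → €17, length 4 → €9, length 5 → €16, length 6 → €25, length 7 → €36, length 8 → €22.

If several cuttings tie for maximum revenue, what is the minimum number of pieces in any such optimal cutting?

3

Consider every possible first cut. r[k] is the best of p[i]+r[k−i] over all sellable i≤k.
r[1] = 3
r[2] = max(3+3, 8+0) = 8
r[3] = max(3+8, 8+3, 17+0) = 17
r[4] = max(3+17, 8+8, 17+3, 9+0) = 20
r[5] = max(3+20, 8+17, 17+8, 9+3, 16+0) = 25
r[6] = max(3+25, 8+20, 17+17, 9+8, 16+3, 25+0) = 34
r[7] = max(3+34, 8+25, 17+20, …, 25+3, 36+0) = 37
r[8] = max(3+37, 8+34, 17+25, …, 36+3, 22+0) = 42
Maximum revenue is €42.
Now minimize piece count subject to staying optimal: for each k, pieces[k] = 1 + min over i with p[i]+r[k−i]=r[k] of pieces[k−i].
pieces[5] = 2
pieces[6] = 2
pieces[7] = 3
pieces[8] = 3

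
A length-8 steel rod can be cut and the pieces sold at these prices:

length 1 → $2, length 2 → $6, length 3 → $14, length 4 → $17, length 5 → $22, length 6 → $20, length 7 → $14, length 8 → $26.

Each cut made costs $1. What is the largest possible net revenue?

Let v[k] be the best obtainable value from length k. For each k, try every first piece i and keep the best of price[i] + v[k−i] minus the 1 cut fee when i<k.
v[1] = 2
v[2] = 6
v[3] = 14
v[4] = 17
v[5] = 22
v[6] = 27  (first piece 3, then v[3]=14)
v[7] = 30  (first piece 3, then v[4]=17)
v[8] = 35  (first piece 3, then v[5]=22)
One optimal plan: pieces 5 + 3 (1 cut) → $36 − $1 = $35.

35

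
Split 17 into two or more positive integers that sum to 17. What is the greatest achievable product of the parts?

486

Define f[k] = max over 1≤i<k of i · max(k−i, f[k−i]); the inner max lets the remainder stay uncut if that's better.
f[2] = 1×max(1,0) = 1×1 = 1
f[3] = max(1×2, 2×1) = 2
f[4] = max(1×3, 2×2, 3×1) = 4
f[5] = max(1×4, 2×3, 3×2, 4×1) = 6
f[6] = max(1×6, 2×4, 3×3, 4×2, 5×1) = 9
f[7] = max(1×9, 2×6, 3×4, 4×3, 5×2, 6×1) = 12
f[8] = max(1×12, 2×9, 3×6, …, 6×2, 7×1) = 18
f[9] = max(1×18, 2×12, 3×9, …, 7×2, 8×1) = 27
f[10] = max(1×27, 2×18, 3×12, …, 8×2, 9×1) = 36
f[11] = max(1×36, 2×27, 3×18, …, 9×2, 10×1) = 54
f[12] = max(1×54, 2×36, 3×27, …, 10×2, 11×1) = 81
f[13] = max(1×81, 2×54, 3×36, …, 11×2, 12×1) = 108
f[14] = max(1×108, 2×81, 3×54, …, 12×2, 13×1) = 162
f[15] = max(1×162, 2×108, 3×81, …, 13×2, 14×1) = 243
f[16] = max(1×243, 2×162, 3×108, …, 14×2, 15×1) = 324
f[17] = max(1×324, 2×243, 3×162, …, 15×2, 16×1) = 486
One optimal split: 3 + 3 + 3 + 3 + 3 + 2; product 3×3×3×3×3×2 = 486.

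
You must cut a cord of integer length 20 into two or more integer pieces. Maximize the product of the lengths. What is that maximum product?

Define m[k] = max over 1≤i<k of i · max(k−i, m[k−i]); the inner max lets the remainder stay uncut if that's better.
m[2] = 1·max(1,0) = 1·1 = 1
m[3] = 1·max(2,1) = 1·2 = 2
m[4] = 2·max(2,1) = 2·2 = 4
m[5] = 2·max(3,2) = 2·3 = 6
m[6] = 3·max(3,2) = 3·3 = 9
m[7] = 2·max(5,6) = 2·6 = 12
m[8] = 2·max(6,9) = 2·9 = 18
m[9] = 3·max(6,9) = 3·9 = 27
m[10] = 2·max(8,18) = 2·18 = 36
m[11] = 2·max(9,27) = 2·27 = 54
m[12] = 3·max(9,27) = 3·27 = 81
m[13] = 2·max(11,54) = 2·54 = 108
m[14] = 2·max(12,81) = 2·81 = 162
m[15] = 3·max(12,81) = 3·81 = 243
m[16] = 2·max(14,162) = 2·162 = 324
m[17] = 2·max(15,243) = 2·243 = 486
m[18] = 3·max(15,243) = 3·243 = 729
m[19] = 2·max(17,486) = 2·486 = 972
m[20] = 2·max(18,729) = 2·729 = 1458
One optimal split: 3 + 3 + 3 + 3 + 3 + 3 + 2; product 3·3·3·3·3·3·2 = 1458.

1458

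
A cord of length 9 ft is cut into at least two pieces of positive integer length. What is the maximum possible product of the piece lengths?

27

Let P[k] be the best product for length k (with at least one cut). For each first piece i, the rest contributes max(k−i, P[k−i]).
P[2] = 1·max(1,0) = 1·1 = 1
P[3] = max(1·2, 2·1) = 2
P[4] = max(1·3, 2·2, 3·1) = 4
P[5] = max(1·4, 2·3, 3·2, 4·1) = 6
P[6] = max(1·6, 2·4, 3·3, 4·2, 5·1) = 9
P[7] = max(1·9, 2·6, 3·4, 4·3, 5·2, 6·1) = 12
P[8] = max(1·12, 2·9, 3·6, …, 6·2, 7·1) = 18
P[9] = max(1·18, 2·12, 3·9, …, 7·2, 8·1) = 27
One optimal split: 3 + 3 + 3; product 3·3·3 = 27.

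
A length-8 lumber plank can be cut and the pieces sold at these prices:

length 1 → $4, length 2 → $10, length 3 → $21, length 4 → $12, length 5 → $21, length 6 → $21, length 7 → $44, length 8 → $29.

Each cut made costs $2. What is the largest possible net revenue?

48

Consider every possible first cut. v[k] is the best of p[i]+v[k−i] over all sellable i≤k, charging 2 whenever i<k.
v[1] = 4
v[2] = max(4+4-2, 10+0) = 10
v[3] = max(4+10-2, 10+4-2, 21+0) = 21
v[4] = max(4+21-2, 10+10-2, 21+4-2, 12+0) = 23
v[5] = max(4+23-2, 10+21-2, 21+10-2, 12+4-2, 21+0) = 29
v[6] = max(4+29-2, 10+23-2, 21+21-2, 12+10-2, 21+4-2, 21+0) = 40
v[7] = max(4+40-2, 10+29-2, 21+23-2, …, 21+4-2, 44+0) = 44
v[8] = max(4+44-2, 10+40-2, 21+29-2, …, 44+4-2, 29+0) = 48
One optimal plan: pieces 3 + 3 + 2 (2 cuts) → $52 − $4 = $48.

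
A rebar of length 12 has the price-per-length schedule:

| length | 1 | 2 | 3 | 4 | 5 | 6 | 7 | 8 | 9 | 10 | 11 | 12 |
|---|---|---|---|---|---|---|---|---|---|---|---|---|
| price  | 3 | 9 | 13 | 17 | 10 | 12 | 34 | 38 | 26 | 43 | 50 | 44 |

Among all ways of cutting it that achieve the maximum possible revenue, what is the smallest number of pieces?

Build r[k] bottom-up: r[k] = max over allowed piece i of (p[i] + r[k−i]).
r[1] = 3
r[2] = max(3+3, 9+0) = 9
r[3] = max(3+9, 9+3, 13+0) = 13
r[4] = max(3+13, 9+9, 13+3, 17+0) = 18
r[5] = max(3+18, 9+13, 13+9, 17+3, 10+0) = 22
r[6] = max(3+22, 9+18, 13+13, 17+9, 10+3, 12+0) = 27
r[7] = max(3+27, 9+22, 13+18, …, 12+3, 34+0) = 34
r[8] = max(3+34, 9+27, 13+22, …, 34+3, 38+0) = 38
r[9] = max(3+38, 9+34, 13+27, …, 38+3, 26+0) = 43
r[10] = max(3+43, 9+38, 13+34, …, 26+3, 43+0) = 47
r[11] = max(3+47, 9+43, 13+38, …, 43+3, 50+0) = 52
r[12] = max(3+52, 9+47, 13+43, …, 50+3, 44+0) = 56
Maximum revenue is ₹56.
Now minimize piece count subject to staying optimal: for each k, pieces[k] = 1 + min over i with p[i]+r[k−i]=r[k] of pieces[k−i].
pieces[9] = 2
pieces[10] = 2
pieces[11] = 3
pieces[12] = 3

3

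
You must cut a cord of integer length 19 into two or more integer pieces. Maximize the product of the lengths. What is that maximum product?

Define f[k] = max over 1≤i<k of i · max(k−i, f[k−i]); the inner max lets the remainder stay uncut if that's better.
f[2] = 1*max(1,0) = 1*1 = 1
f[3] = max(1*2, 2*1) = 2
f[4] = max(1*3, 2*2, 3*1) = 4
f[5] = max(1*4, 2*3, 3*2, 4*1) = 6
f[6] = max(1*6, 2*4, 3*3, 4*2, 5*1) = 9
f[7] = max(1*9, 2*6, 3*4, 4*3, 5*2, 6*1) = 12
f[8] = max(1*12, 2*9, 3*6, …, 6*2, 7*1) = 18
f[9] = max(1*18, 2*12, 3*9, …, 7*2, 8*1) = 27
f[10] = max(1*27, 2*18, 3*12, …, 8*2, 9*1) = 36
f[11] = max(1*36, 2*27, 3*18, …, 9*2, 10*1) = 54
f[12] = max(1*54, 2*36, 3*27, …, 10*2, 11*1) = 81
f[13] = max(1*81, 2*54, 3*36, …, 11*2, 12*1) = 108
f[14] = max(1*108, 2*81, 3*54, …, 12*2, 13*1) = 162
f[15] = max(1*162, 2*108, 3*81, …, 13*2, 14*1) = 243
f[16] = max(1*243, 2*162, 3*108, …, 14*2, 15*1) = 324
f[17] = max(1*324, 2*243, 3*162, …, 15*2, 16*1) = 486
f[18] = max(1*486, 2*324, 3*243, …, 16*2, 17*1) = 729
f[19] = max(1*729, 2*486, 3*324, …, 17*2, 18*1) = 972
One optimal split: 3 + 3 + 3 + 3 + 3 + 2 + 2; product 3*3*3*3*3*2*2 = 972.

972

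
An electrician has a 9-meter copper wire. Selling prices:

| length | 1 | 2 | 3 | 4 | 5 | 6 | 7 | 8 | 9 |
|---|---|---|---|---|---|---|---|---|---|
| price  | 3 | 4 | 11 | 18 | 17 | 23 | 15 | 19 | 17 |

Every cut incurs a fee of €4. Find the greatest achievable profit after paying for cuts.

31

Let net[k] be the best obtainable value from length k. For each k, try every first piece i and keep the best of price[i] + net[k−i] minus the 4 cut fee when i<k.
net[1] = 3
net[2] = 4
net[3] = 11
net[4] = 18
net[5] = 17  (first piece 1, then net[4]=18)
net[6] = 23
net[7] = 25  (first piece 3, then net[4]=18)
net[8] = 32  (first piece 4, then net[4]=18)
net[9] = 31  (first piece 1, then net[8]=32)
One optimal plan: pieces 4 + 4 + 1 (2 cuts) → €39 − €8 = €31.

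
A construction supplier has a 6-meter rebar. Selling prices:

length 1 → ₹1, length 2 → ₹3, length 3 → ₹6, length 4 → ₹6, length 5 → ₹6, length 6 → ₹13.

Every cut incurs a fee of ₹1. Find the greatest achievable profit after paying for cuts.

Consider every possible first cut. r[k] is the best of p[i]+r[k−i] over all sellable i≤k, charging 1 whenever i<k.
r[1] = 1
r[2] = max(1+1-1, 3+0) = 3
r[3] = max(1+3-1, 3+1-1, 6+0) = 6
r[4] = max(1+6-1, 3+3-1, 6+1-1, 6+0) = 6
r[5] = max(1+6-1, 3+6-1, 6+3-1, 6+1-1, 6+0) = 8
r[6] = max(1+8-1, 3+6-1, 6+6-1, 6+3-1, 6+1-1, 13+0) = 13
Best is to make no cuts and sell whole for ₹13.

13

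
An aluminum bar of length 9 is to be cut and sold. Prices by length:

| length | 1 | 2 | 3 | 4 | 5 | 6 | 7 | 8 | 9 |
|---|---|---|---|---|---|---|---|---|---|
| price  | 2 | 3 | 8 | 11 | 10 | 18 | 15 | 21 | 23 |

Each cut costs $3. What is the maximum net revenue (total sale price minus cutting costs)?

Consider every possible first cut. net[k] is the best of p[i]+net[k−i] over all sellable i≤k, charging 3 whenever i<k.
net[1] = 2
net[2] = max(2+2-3, 3+0) = 3
net[3] = max(2+3-3, 3+2-3, 8+0) = 8
net[4] = max(2+8-3, 3+3-3, 8+2-3, 11+0) = 11
net[5] = max(2+11-3, 3+8-3, 8+3-3, 11+2-3, 10+0) = 10
net[6] = max(2+10-3, 3+11-3, 8+8-3, 11+3-3, 10+2-3, 18+0) = 18
net[7] = max(2+18-3, 3+10-3, 8+11-3, …, 18+2-3, 15+0) = 17
net[8] = max(2+17-3, 3+18-3, 8+10-3, …, 15+2-3, 21+0) = 21
net[9] = max(2+21-3, 3+17-3, 8+18-3, …, 21+2-3, 23+0) = 23
One optimal plan: pieces 6 + 3 (1 cut) → $26 − $3 = $23.

23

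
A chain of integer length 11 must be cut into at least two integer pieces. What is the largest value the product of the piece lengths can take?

Let P[k] be the best product for length k (with at least one cut). For each first piece i, the rest contributes max(k−i, P[k−i]).
Small cases: P[2]=1, P[3]=2, P[4]=4.
P[5] = 2·max(3,2) = 2·3 = 6
P[6] = 3·max(3,2) = 3·3 = 9
P[7] = 2·max(5,6) = 2·6 = 12
P[8] = 2·max(6,9) = 2·9 = 18
P[9] = 3·max(6,9) = 3·9 = 27
P[10] = 2·max(8,18) = 2·18 = 36
P[11] = 2·max(9,27) = 2·27 = 54
One optimal split: 3 + 3 + 3 + 2; product 3·3·3·2 = 54.

54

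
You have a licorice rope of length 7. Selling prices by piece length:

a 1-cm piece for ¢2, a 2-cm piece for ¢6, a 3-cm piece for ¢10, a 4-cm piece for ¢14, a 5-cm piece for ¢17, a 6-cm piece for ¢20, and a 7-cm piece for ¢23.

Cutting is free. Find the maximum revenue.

Build v[k] bottom-up: v[k] = max over allowed piece i of (p[i] + v[k−i]).
v[1] = 2
v[2] = max(2+2, 6+0) = 6
v[3] = max(2+6, 6+2, 10+0) = 10
v[4] = max(2+10, 6+6, 10+2, 14+0) = 14
v[5] = max(2+14, 6+10, 10+6, 14+2, 17+0) = 17
v[6] = max(2+17, 6+14, 10+10, 14+6, 17+2, 20+0) = 20
v[7] = max(2+20, 6+17, 10+14, …, 20+2, 23+0) = 24
One optimal cutting: 4 + 3 → ¢14 + ¢10 = ¢24.

24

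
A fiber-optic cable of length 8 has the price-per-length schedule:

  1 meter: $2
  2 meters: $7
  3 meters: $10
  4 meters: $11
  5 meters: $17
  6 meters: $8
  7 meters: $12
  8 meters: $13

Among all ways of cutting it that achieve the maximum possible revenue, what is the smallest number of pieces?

Build r[k] bottom-up: r[k] = max over allowed piece i of (p[i] + r[k−i]).
r[1] = 2
r[2] = 7
r[3] = 10
r[4] = 14  (first piece 2, then r[2]=7)
r[5] = 17  (first piece 2, then r[3]=10)
r[6] = 21  (first piece 2, then r[4]=14)
r[7] = 24  (first piece 2, then r[5]=17)
r[8] = 28  (first piece 2, then r[6]=21)
Maximum revenue is $28.
Now minimize piece count subject to staying optimal: for each k, pieces[k] = 1 + min over i with p[i]+r[k−i]=r[k] of pieces[k−i].
pieces[5] = 1
pieces[6] = 3
pieces[7] = 2
pieces[8] = 4

4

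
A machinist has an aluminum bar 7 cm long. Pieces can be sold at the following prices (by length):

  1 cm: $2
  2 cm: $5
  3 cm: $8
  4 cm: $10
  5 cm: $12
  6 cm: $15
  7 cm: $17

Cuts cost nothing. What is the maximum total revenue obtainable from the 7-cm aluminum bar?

Let v[k] be the best obtainable value from length k. For each k, try every first piece i and keep the best of price[i] + v[k−i].
v[1] = 2
v[2] = 5
v[3] = 8
v[4] = 10  (first piece 1, then v[3]=8)
v[5] = 13  (first piece 2, then v[3]=8)
v[6] = 16  (first piece 3, then v[3]=8)
v[7] = 18  (first piece 1, then v[6]=16)
One optimal cutting: 3 + 3 + 1 → $8 + $8 + $2 = $18.

18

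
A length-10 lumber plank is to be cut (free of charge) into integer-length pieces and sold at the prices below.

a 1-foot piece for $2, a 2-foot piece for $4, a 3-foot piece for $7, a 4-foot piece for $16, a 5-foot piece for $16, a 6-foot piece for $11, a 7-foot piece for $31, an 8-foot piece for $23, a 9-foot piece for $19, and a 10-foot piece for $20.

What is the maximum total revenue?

38

Consider every possible first cut. v[k] is the best of p[i]+v[k−i] over all sellable i≤k.
v[1] = 2
v[2] = max(2+2, 4+0) = 4
v[3] = max(2+4, 4+2, 7+0) = 7
v[4] = max(2+7, 4+4, 7+2, 16+0) = 16
v[5] = max(2+16, 4+7, 7+4, 16+2, 16+0) = 18
v[6] = max(2+18, 4+16, 7+7, 16+4, 16+2, 11+0) = 20
v[7] = max(2+20, 4+18, 7+16, …, 11+2, 31+0) = 31
v[8] = max(2+31, 4+20, 7+18, …, 31+2, 23+0) = 33
v[9] = max(2+33, 4+31, 7+20, …, 23+2, 19+0) = 35
v[10] = max(2+35, 4+33, 7+31, …, 19+2, 20+0) = 38
One optimal cutting: 7 + 3 → $31 + $7 = $38.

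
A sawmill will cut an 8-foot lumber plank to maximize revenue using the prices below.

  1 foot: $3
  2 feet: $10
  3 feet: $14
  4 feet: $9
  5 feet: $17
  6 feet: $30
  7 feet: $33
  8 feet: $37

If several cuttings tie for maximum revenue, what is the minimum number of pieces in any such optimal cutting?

Consider every possible first cut. r[k] is the best of p[i]+r[k−i] over all sellable i≤k.
r[1] = 3
r[2] = 10
r[3] = 14
r[4] = 20  (first piece 2, then r[2]=10)
r[5] = 24  (first piece 2, then r[3]=14)
r[6] = 30  (first piece 2, then r[4]=20)
r[7] = 34  (first piece 2, then r[5]=24)
r[8] = 40  (first piece 2, then r[6]=30)
Maximum revenue is $40.
Now minimize piece count subject to staying optimal: for each k, pieces[k] = 1 + min over i with p[i]+r[k−i]=r[k] of pieces[k−i].
pieces[5] = 2
pieces[6] = 1
pieces[7] = 3
pieces[8] = 2

2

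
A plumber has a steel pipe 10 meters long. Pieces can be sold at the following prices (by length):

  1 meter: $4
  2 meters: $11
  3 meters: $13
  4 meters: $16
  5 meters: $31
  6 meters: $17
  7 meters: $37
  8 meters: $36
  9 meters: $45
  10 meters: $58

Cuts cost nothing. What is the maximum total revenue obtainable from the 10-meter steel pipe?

Consider every possible first cut. v[k] is the best of p[i]+v[k−i] over all sellable i≤k.
v[1] = 4
v[2] = 11
v[3] = 15  (first piece 1, then v[2]=11)
v[4] = 22  (first piece 2, then v[2]=11)
v[5] = 31
v[6] = 35  (first piece 1, then v[5]=31)
v[7] = 42  (first piece 2, then v[5]=31)
v[8] = 46  (first piece 1, then v[7]=42)
v[9] = 53  (first piece 2, then v[7]=42)
v[10] = 62  (first piece 5, then v[5]=31)
One optimal cutting: 5 + 5 → $31 + $31 = $62.

62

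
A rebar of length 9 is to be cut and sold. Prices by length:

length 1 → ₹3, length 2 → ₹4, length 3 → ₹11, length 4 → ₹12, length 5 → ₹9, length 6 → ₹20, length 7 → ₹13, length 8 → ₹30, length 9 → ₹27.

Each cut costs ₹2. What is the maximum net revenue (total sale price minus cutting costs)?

31

Let net[k] be the best obtainable value from length k. For each k, try every first piece i and keep the best of price[i] + net[k−i] minus the 2 cut fee when i<k.
net[1] = 3
net[2] = 4  (first piece 1, then net[1]=3)
net[3] = 11
net[4] = 12  (first piece 1, then net[3]=11)
net[5] = 13  (first piece 1, then net[4]=12)
net[6] = 20  (first piece 3, then net[3]=11)
net[7] = 21  (first piece 1, then net[6]=20)
net[8] = 30
net[9] = 31  (first piece 1, then net[8]=30)
One optimal plan: pieces 8 + 1 (1 cut) → ₹33 − ₹2 = ₹31.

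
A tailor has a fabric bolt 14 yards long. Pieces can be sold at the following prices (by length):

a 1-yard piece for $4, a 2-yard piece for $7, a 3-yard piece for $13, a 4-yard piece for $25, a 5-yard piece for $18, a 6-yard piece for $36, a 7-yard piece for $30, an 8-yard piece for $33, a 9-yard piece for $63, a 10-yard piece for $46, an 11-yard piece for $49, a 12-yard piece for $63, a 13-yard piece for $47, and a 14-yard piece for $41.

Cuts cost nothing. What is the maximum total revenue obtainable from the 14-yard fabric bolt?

92

Consider every possible first cut. v[k] is the best of p[i]+v[k−i] over all sellable i≤k.
v[1] = 4
v[2] = 8  (first piece 1, then v[1]=4)
v[3] = 13
v[4] = 25
v[5] = 29  (first piece 1, then v[4]=25)
v[6] = 36
v[7] = 40  (first piece 1, then v[6]=36)
v[8] = 50  (first piece 4, then v[4]=25)
v[9] = 63
v[10] = 67  (first piece 1, then v[9]=63)
v[11] = 71  (first piece 1, then v[10]=67)
v[12] = 76  (first piece 3, then v[9]=63)
v[13] = 88  (first piece 4, then v[9]=63)
v[14] = 92  (first piece 1, then v[13]=88)
One optimal cutting: 9 + 4 + 1 → $63 + $25 + $4 = $92.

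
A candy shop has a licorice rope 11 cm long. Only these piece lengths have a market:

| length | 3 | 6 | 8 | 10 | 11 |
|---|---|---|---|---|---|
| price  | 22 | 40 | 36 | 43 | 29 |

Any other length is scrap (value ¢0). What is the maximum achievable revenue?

66

Consider every possible first cut. r[k] is the best of p[i]+r[k−i] over all sellable i≤k.
r[1] = 0
r[2] = 0
r[3] = 22
r[4] = 22
r[5] = 22
r[6] = max(22+22, 40+0) = 44
r[7] = max(22+22, 40+0) = 44
r[8] = max(22+22, 40+0, 36+0) = 44
r[9] = max(22+44, 40+22, 36+0) = 66
r[10] = max(22+44, 40+22, 36+0, 43+0) = 66
r[11] = max(22+44, 40+22, 36+22, 43+0, 29+0) = 66
One optimal cutting: pieces 3 + 3 + 3 with 2 cm of scrap → ¢66.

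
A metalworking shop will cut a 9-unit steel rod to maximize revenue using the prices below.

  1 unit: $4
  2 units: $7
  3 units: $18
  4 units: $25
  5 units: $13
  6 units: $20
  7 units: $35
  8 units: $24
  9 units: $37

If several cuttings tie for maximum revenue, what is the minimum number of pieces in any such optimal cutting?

Consider every possible first cut. r[k] is the best of p[i]+r[k−i] over all sellable i≤k.
r[1] = 4
r[2] = 8  (first piece 1, then r[1]=4)
r[3] = 18
r[4] = 25
r[5] = 29  (first piece 1, then r[4]=25)
r[6] = 36  (first piece 3, then r[3]=18)
r[7] = 43  (first piece 3, then r[4]=25)
r[8] = 50  (first piece 4, then r[4]=25)
r[9] = 54  (first piece 1, then r[8]=50)
Maximum revenue is $54.
Now minimize piece count subject to staying optimal: for each k, pieces[k] = 1 + min over i with p[i]+r[k−i]=r[k] of pieces[k−i].
pieces[6] = 2
pieces[7] = 2
pieces[8] = 2
pieces[9] = 3

3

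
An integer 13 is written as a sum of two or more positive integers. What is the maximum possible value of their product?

108

Define f[k] = max over 1≤i<k of i · max(k−i, f[k−i]); the inner max lets the remainder stay uncut if that's better.
f[2] = 1*max(1,0) = 1*1 = 1
f[3] = max(1*2, 2*1) = 2
f[4] = max(1*3, 2*2, 3*1) = 4
f[5] = max(1*4, 2*3, 3*2, 4*1) = 6
f[6] = max(1*6, 2*4, 3*3, 4*2, 5*1) = 9
f[7] = max(1*9, 2*6, 3*4, 4*3, 5*2, 6*1) = 12
f[8] = max(1*12, 2*9, 3*6, …, 6*2, 7*1) = 18
f[9] = max(1*18, 2*12, 3*9, …, 7*2, 8*1) = 27
f[10] = max(1*27, 2*18, 3*12, …, 8*2, 9*1) = 36
f[11] = max(1*36, 2*27, 3*18, …, 9*2, 10*1) = 54
f[12] = max(1*54, 2*36, 3*27, …, 10*2, 11*1) = 81
f[13] = max(1*81, 2*54, 3*36, …, 11*2, 12*1) = 108
One optimal split: 3 + 3 + 3 + 2 + 2; product 3*3*3*2*2 = 108.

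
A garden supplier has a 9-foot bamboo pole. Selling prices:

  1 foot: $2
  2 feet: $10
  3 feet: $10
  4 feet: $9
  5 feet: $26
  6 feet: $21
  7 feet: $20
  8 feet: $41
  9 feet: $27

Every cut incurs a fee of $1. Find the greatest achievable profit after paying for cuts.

44

Consider every possible first cut. v[k] is the best of p[i]+v[k−i] over all sellable i≤k, charging 1 whenever i<k.
v[1] = 2
v[2] = 10
v[3] = 11  (first piece 1, then v[2]=10)
v[4] = 19  (first piece 2, then v[2]=10)
v[5] = 26
v[6] = 28  (first piece 2, then v[4]=19)
v[7] = 35  (first piece 2, then v[5]=26)
v[8] = 41
v[9] = 44  (first piece 2, then v[7]=35)
One optimal plan: pieces 5 + 2 + 2 (2 cuts) → $46 − $2 = $44.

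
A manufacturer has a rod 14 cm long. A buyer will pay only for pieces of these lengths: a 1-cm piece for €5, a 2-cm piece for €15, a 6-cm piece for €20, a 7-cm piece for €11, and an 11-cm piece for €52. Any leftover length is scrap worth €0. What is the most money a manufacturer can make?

Consider every possible first cut. r[k] is the best of p[i]+r[k−i] over all sellable i≤k.
r[1] = 5
r[2] = max(5+5, 15+0) = 15
r[3] = max(5+15, 15+5) = 20
r[4] = max(5+20, 15+15) = 30
r[5] = max(5+30, 15+20) = 35
r[6] = max(5+35, 15+30, 20+0) = 45
r[7] = max(5+45, 15+35, 20+5, 11+0) = 50
r[8] = max(5+50, 15+45, 20+15, 11+5) = 60
r[9] = max(5+60, 15+50, 20+20, 11+15) = 65
r[10] = max(5+65, 15+60, 20+30, 11+20) = 75
r[11] = max(5+75, 15+65, 20+35, 11+30, 52+0) = 80
r[12] = max(5+80, 15+75, 20+45, 11+35, 52+5) = 90
r[13] = max(5+90, 15+80, 20+50, 11+45, 52+15) = 95
r[14] = max(5+95, 15+90, 20+60, 11+50, 52+20) = 105
One optimal cutting: 2 + 2 + 2 + 2 + 2 + 2 + 2 → €105.

105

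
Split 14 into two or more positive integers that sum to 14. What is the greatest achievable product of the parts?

162

Fill m[k] for k=2..14: at each k try every first piece i and multiply by the better of (k−i) uncut or m[k−i].
m[2] = 1×max(1,0) = 1×1 = 1
m[3] = 1×max(2,1) = 1×2 = 2
m[4] = 2×max(2,1) = 2×2 = 4
m[5] = 2×max(3,2) = 2×3 = 6
m[6] = 3×max(3,2) = 3×3 = 9
m[7] = 2×max(5,6) = 2×6 = 12
m[8] = 2×max(6,9) = 2×9 = 18
m[9] = 3×max(6,9) = 3×9 = 27
m[10] = 2×max(8,18) = 2×18 = 36
m[11] = 2×max(9,27) = 2×27 = 54
m[12] = 3×max(9,27) = 3×27 = 81
m[13] = 2×max(11,54) = 2×54 = 108
m[14] = 2×max(12,81) = 2×81 = 162
One optimal split: 3 + 3 + 3 + 3 + 2; product 3×3×3×3×2 = 162.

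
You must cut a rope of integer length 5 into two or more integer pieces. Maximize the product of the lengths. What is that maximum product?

6

Let m[k] be the best product for length k (with at least one cut). For each first piece i, the rest contributes max(k−i, m[k−i]).
m[2] = 1·max(1,0) = 1·1 = 1
m[3] = 1·max(2,1) = 1·2 = 2
m[4] = 2·max(2,1) = 2·2 = 4
m[5] = 2·max(3,2) = 2·3 = 6
One optimal split: 3 + 2; product 3·2 = 6.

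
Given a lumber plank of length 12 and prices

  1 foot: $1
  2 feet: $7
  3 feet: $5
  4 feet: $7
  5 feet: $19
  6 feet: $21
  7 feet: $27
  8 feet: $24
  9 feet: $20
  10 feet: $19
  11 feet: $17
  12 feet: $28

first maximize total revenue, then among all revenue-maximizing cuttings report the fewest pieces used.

2

Consider every possible first cut. r[k] is the best of p[i]+r[k−i] over all sellable i≤k.
r[1] = 1
r[2] = 7
r[3] = 8  (first piece 1, then r[2]=7)
r[4] = 14  (first piece 2, then r[2]=7)
r[5] = 19
r[6] = 21  (first piece 2, then r[4]=14)
r[7] = 27
r[8] = 28  (first piece 1, then r[7]=27)
r[9] = 34  (first piece 2, then r[7]=27)
r[10] = 38  (first piece 5, then r[5]=19)
r[11] = 41  (first piece 2, then r[9]=34)
r[12] = 46  (first piece 5, then r[7]=27)
Maximum revenue is $46.
Now minimize piece count subject to staying optimal: for each k, pieces[k] = 1 + min over i with p[i]+r[k−i]=r[k] of pieces[k−i].
pieces[9] = 2
pieces[10] = 2
pieces[11] = 3
pieces[12] = 2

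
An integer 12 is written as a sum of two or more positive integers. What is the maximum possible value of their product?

Fill f[k] for k=2..12: at each k try every first piece i and multiply by the better of (k−i) uncut or f[k−i].
f[2] = 1×max(1,0) = 1×1 = 1
f[3] = 1×max(2,1) = 1×2 = 2
f[4] = 2×max(2,1) = 2×2 = 4
f[5] = 2×max(3,2) = 2×3 = 6
f[6] = 3×max(3,2) = 3×3 = 9
f[7] = 2×max(5,6) = 2×6 = 12
f[8] = 2×max(6,9) = 2×9 = 18
f[9] = 3×max(6,9) = 3×9 = 27
f[10] = 2×max(8,18) = 2×18 = 36
f[11] = 2×max(9,27) = 2×27 = 54
f[12] = 3×max(9,27) = 3×27 = 81
One optimal split: 3 + 3 + 3 + 3; product 3×3×3×3 = 81.

81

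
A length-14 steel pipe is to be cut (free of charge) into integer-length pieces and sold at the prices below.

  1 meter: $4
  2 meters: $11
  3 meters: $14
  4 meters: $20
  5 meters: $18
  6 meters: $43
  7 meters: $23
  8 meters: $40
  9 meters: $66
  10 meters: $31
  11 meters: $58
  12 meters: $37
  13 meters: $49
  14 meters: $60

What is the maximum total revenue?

Build v[k] bottom-up: v[k] = max over allowed piece i of (p[i] + v[k−i]).
v[1] = 4
v[2] = 11
v[3] = 15  (first piece 1, then v[2]=11)
v[4] = 22  (first piece 2, then v[2]=11)
v[5] = 26  (first piece 1, then v[4]=22)
v[6] = 43
v[7] = 47  (first piece 1, then v[6]=43)
v[8] = 54  (first piece 2, then v[6]=43)
v[9] = 66
v[10] = 70  (first piece 1, then v[9]=66)
v[11] = 77  (first piece 2, then v[9]=66)
v[12] = 86  (first piece 6, then v[6]=43)
v[13] = 90  (first piece 1, then v[12]=86)
v[14] = 97  (first piece 2, then v[12]=86)
One optimal cutting: 6 + 6 + 2 → $43 + $43 + $11 = $97.

97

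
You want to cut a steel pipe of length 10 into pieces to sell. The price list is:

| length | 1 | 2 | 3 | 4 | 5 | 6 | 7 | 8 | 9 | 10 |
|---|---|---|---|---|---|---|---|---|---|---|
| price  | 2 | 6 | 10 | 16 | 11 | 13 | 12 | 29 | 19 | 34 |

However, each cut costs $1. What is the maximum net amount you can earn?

36

Let r[k] be the best obtainable value from length k. For each k, try every first piece i and keep the best of price[i] + r[k−i] minus the 1 cut fee when i<k.
r[1] = 2
r[2] = 6
r[3] = 10
r[4] = 16
r[5] = 17  (first piece 1, then r[4]=16)
r[6] = 21  (first piece 2, then r[4]=16)
r[7] = 25  (first piece 3, then r[4]=16)
r[8] = 31  (first piece 4, then r[4]=16)
r[9] = 32  (first piece 1, then r[8]=31)
r[10] = 36  (first piece 2, then r[8]=31)
One optimal plan: pieces 4 + 4 + 2 (2 cuts) → $38 − $2 = $36.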